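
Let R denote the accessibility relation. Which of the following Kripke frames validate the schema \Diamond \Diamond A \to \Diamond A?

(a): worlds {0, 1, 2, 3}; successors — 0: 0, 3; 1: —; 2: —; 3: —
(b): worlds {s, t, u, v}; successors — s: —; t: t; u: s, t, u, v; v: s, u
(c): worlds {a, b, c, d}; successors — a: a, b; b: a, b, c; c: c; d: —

This is the axiom for a generalized confluence (Geach) condition; its first-order frame correspondent is \forall x \forall y (x R^2 y \to \exists w (y = w \wedge xRw)).
(a): satisfies the condition.
(b): fails — vR²t but no w with t=w and vRw.
(c): fails — aR²c but no w with c=w and aRw.
Valid on: (a).

(a)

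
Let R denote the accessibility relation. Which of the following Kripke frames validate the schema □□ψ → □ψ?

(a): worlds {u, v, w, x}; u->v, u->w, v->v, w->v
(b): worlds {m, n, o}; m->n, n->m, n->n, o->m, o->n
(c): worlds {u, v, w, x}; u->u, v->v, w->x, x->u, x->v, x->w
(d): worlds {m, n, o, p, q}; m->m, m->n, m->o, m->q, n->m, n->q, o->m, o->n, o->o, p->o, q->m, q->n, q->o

This is the axiom for density; its first-order frame correspondent is ∀x ∀y (Rxy → ∃z (Rxz ∧ Rzy)).
(a): fails — Ruw but no z with Ruz and Rzw.
(b): holds.
(c): fails — Rxw but no z with Rxz and Rzw.
(d): holds.
Valid on: (b), (d).

(b), (d)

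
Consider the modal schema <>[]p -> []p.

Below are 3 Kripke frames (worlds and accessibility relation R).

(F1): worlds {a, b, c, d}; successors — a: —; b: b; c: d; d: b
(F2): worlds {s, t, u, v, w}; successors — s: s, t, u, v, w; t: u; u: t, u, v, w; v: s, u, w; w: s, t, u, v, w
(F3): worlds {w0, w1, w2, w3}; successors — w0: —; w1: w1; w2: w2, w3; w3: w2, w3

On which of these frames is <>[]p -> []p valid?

The schema corresponds to the Euclidean property: forall x forall y forall z (Rxy & Rxz -> Ryz).
(F1): fails — Rcd and Rcd but not Rdd.
(F2): fails — Rsv and Rsv but not Rvv.
(F3): holds.

(F3)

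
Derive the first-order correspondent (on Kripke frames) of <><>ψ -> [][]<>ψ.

This is a Sahlqvist (Geach-type) schema ◇^2□^0ψ → □^2◇^1ψ.
Minimal-valuation argument: fix x; take any y with xR^2y and any z with xR^2z. Set V(ψ) to the set of worlds R-reachable from y in exactly 0 steps. Then □^0ψ holds at y, so the antecedent holds at x; validity forces ◇^1ψ at z, giving a w with zR^1w and yR^0w.
First-order correspondent: forall x forall y forall z ((x R^2 y & x R^2 z) -> exists w (y = w & zRw)).

forall x forall y forall z ((x R^2 y & x R^2 z) -> exists w (y = w & zRw))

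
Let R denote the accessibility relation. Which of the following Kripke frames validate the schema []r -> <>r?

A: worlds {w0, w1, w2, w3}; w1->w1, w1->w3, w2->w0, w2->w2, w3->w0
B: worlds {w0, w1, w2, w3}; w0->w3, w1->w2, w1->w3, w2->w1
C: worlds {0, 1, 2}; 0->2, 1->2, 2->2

C

This is the axiom for seriality; its first-order frame correspondent is forall x exists y Rxy.
A: fails — world w0 has no successor.
B: fails — world w3 has no successor.
C: satisfies the condition.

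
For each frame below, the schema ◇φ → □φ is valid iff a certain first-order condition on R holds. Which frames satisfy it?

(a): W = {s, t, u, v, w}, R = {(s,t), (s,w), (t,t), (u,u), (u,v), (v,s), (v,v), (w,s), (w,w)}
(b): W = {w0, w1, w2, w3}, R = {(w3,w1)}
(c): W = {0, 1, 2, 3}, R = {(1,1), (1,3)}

(b)

Frame correspondent (Sahlqvist): ∀x ∀y ∀z (Rxy ∧ Rxz → y = z) — i.e. partial functionality.
(a): fails — s sees both t and w.
(b): holds.
(c): fails — 1 sees both 1 and 3.
Valid on: (b).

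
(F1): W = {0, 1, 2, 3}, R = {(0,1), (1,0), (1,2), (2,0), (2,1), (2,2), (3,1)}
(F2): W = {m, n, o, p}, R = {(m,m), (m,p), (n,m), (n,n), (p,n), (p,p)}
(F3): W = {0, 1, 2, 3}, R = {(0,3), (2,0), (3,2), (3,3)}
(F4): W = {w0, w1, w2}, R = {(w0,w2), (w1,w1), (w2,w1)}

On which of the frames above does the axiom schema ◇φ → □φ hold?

(F4)

The schema corresponds to partial functionality: ∀x ∀y ∀z (Rxy ∧ Rxz → y = z).
(F1): fails — 1 sees both 0 and 2.
(F2): fails — m sees both m and p.
(F3): fails — 3 sees both 2 and 3.
(F4): condition met.
Valid on: (F4).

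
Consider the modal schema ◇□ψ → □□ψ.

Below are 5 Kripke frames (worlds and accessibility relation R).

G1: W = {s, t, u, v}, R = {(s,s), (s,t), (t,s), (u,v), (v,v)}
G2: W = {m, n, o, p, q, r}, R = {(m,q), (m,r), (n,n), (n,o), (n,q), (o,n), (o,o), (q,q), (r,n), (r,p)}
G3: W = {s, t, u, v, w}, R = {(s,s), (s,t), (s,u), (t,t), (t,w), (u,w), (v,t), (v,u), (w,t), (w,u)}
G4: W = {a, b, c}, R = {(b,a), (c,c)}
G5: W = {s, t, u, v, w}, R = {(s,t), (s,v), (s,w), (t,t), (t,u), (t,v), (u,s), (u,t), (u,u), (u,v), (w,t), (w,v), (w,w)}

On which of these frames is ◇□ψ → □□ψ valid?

G4

This is the axiom for a generalized confluence (Geach) condition; its first-order frame correspondent is ∀x ∀y ∀z ((xRy ∧ xR²z) → ∃w (yRw ∧ z = w)).
G1: fails — sRt, sR²t but no w with tRw and t=w.
G2: fails — mRq, mR²n but no w with qRw and n=w.
G3: fails — sRs, sR²w but no w* with sRw* and w=w*.
G4: condition met.
G5: fails — sRt, sR²w but no w* with tRw* and w=w*.
Valid on: G4.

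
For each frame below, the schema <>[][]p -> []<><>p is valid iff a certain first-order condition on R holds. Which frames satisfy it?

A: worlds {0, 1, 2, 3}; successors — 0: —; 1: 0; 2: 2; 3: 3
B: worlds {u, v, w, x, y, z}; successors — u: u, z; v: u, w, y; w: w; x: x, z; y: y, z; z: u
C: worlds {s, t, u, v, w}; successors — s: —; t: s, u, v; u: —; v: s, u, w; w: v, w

Frame correspondent (Sahlqvist): forall x forall y forall z ((xRy & xRz) -> exists w (y R^2 w & z R^2 w)) — i.e. a generalized confluence (Geach) condition.
A: fails — 1R0, 1R0 but no w with 0R²w and 0R²w.
B: fails — vRu, vRw but no t with uR²t and wR²t.
C: fails — tRs, tRs but no w* with sR²w* and sR²w*.

none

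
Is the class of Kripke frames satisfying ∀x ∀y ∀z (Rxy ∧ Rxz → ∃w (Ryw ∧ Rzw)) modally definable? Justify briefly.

The condition is convergence. A defining modal formula is ◇□q → □◇q.
Suppose ◇□q→□◇q is valid. Take Rxy, Rxz and set V(q)={w : Ryw}. Then □q at y so ◇□q at x, so □◇q at x, so ◇q at z, giving w with Rzw and Ryw.

Definable; ◇□q → □◇q defines it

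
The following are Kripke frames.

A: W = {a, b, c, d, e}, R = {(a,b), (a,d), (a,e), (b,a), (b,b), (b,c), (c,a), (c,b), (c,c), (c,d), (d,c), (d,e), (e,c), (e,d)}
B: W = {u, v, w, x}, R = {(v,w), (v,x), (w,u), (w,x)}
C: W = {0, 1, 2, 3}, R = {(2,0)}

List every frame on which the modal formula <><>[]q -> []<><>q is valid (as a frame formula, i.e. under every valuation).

This is the axiom for a generalized confluence (Geach) condition; its first-order frame correspondent is forall x forall y forall z ((x R^2 y & xRz) -> exists w (yRw & z R^2 w)).
A: satisfies the condition.
B: fails — vR²u, vRw but no t with uRt and wR²t.
C: satisfies the condition.
Valid on: A, C.

A, C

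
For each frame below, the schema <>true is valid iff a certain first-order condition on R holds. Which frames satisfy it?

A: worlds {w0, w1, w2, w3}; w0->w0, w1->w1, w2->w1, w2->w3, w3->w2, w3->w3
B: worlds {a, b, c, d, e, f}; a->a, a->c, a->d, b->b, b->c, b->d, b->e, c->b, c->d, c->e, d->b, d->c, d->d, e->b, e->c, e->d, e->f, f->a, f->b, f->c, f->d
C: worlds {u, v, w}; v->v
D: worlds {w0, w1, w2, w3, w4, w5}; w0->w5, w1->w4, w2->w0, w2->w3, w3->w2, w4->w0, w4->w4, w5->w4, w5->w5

Frame correspondent (Sahlqvist): forall x exists y Rxy — i.e. seriality.
A: ✓.
B: ✓.
C: fails — world u has no successor.
D: ✓.
Valid on: A, B, D.

A, B, D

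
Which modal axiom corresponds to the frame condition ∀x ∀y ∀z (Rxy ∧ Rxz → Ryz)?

This is the Euclidean property; the standard corresponding axiom is 5: ◇s → □◇s.
Suppose ◇s→□◇s is valid. Take Rxy, Rxz and set V(s)={y}. Then ◇s at x, so □◇s at x, so ◇s at z, so some w with Rzw has s; w=y, i.e. Rzy. By symmetry of the argument, Ryz.

◇s → □◇s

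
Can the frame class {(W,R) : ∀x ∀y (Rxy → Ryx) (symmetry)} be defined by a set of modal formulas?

Yes: it is symmetry, defined by the B schema r → □◇r.

Yes, by r → □◇r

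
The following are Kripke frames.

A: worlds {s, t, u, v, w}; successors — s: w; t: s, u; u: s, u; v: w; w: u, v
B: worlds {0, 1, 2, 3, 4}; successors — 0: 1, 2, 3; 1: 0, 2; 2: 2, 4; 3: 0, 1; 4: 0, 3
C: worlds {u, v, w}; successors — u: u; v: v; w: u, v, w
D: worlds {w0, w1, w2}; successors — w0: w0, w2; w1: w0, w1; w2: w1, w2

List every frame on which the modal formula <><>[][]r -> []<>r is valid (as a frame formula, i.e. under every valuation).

This is the axiom for a generalized confluence (Geach) condition; its first-order frame correspondent is forall x forall y forall z ((x R^2 y & xRz) -> exists w (y R^2 w & zRw)).
A: fails — tR²s, tRs but no w* with sR²w* and sRw*.
B: holds.
C: fails — wR²u, wRv but no t with uR²t and vRt.
D: holds.

B, D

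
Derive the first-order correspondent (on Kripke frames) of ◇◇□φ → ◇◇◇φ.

∀x ∀y (xR²y → ∃w (yRw ∧ xR³w))

This is a Sahlqvist (Geach-type) schema ◇^2□^1φ → □^0◇^3φ.
Minimal-valuation argument: fix x; take any y with xR^2y and any z with xR^0z. Set V(φ) to the set of worlds R-reachable from y in exactly 1 step. Then □^1φ holds at y, so the antecedent holds at x; validity forces ◇^3φ at z, giving a w with zR^3w and yR^1w.
First-order correspondent: ∀x ∀y (xR²y → ∃w (yRw ∧ xR³w)).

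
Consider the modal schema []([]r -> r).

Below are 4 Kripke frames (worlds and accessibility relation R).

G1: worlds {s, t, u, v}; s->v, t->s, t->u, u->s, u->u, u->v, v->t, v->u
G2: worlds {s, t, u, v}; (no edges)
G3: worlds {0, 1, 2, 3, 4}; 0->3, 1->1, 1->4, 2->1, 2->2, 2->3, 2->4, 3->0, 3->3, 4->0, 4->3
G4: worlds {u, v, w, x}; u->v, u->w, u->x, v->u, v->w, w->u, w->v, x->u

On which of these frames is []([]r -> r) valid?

The schema corresponds to shift-reflexivity: forall x forall y (Rxy -> Ryy).
G1: fails — Ruv but not Rvv.
G2: holds.
G3: fails — R14 but not R44.
G4: fails — Ruv but not Rvv.
Valid on: G2.

G2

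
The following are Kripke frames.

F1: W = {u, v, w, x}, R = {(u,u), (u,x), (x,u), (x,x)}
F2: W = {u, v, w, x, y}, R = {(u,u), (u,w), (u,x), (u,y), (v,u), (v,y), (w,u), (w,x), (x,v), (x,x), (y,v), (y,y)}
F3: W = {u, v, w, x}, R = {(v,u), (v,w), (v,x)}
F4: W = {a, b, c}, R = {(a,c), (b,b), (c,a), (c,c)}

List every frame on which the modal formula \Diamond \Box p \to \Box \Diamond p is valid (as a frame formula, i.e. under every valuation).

Frame correspondent (Sahlqvist): \forall x \forall y \forall z (Rxy \wedge Rxz \to \exists w (Ryw \wedge Rzw)) — i.e. convergence.
F1: ✓.
F2: fails — Ruw and Ruy but w and y have no common successor.
F3: fails — Rvu and Rvu but u and u have no common successor.
F4: ✓.

F1, F4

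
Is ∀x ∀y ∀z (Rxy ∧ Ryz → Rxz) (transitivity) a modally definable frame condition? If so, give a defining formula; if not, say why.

Yes, by □p → □□p

The condition is transitivity. A defining modal formula is □p → □□p.
Suppose □p→□□p is valid. Take Rxy, Ryz and set V(p)={w : Rxw}. Then □p at x, so □□p at x, so □p at y, so p at z, i.e. Rxz.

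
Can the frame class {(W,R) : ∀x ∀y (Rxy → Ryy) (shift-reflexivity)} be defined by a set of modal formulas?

Yes: it is shift-reflexivity, defined by the T□ schema □(□p → p).
Suppose □(□p→p) is valid. Take Rxy and set V(p)={w : Ryw}. Then at y, □p holds; since □(□p→p) at x, □p→p at y, so p at y, i.e. Ryy.

Yes, by □(□p → p)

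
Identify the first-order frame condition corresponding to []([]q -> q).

Suppose □(□q→q) is valid. Take Rxy and set V(q)={w : Ryw}. Then at y, □q holds; since □(□q→q) at x, □q→q at y, so q at y, i.e. Ryy.
Conversely, on a frame with shift-reflexivity the schema holds at every world under every valuation.
Frame condition: forall x forall y (Rxy -> Ryy).

shift-reflexivity: forall x forall y (Rxy -> Ryy)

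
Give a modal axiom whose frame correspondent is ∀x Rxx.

The condition is reflexivity. The T schema □p → p defines it.
Suppose □p→p is valid. At any x set V(p)={w : Rxw}. Then □p holds at x, so p holds at x, i.e. Rxx.

□p → p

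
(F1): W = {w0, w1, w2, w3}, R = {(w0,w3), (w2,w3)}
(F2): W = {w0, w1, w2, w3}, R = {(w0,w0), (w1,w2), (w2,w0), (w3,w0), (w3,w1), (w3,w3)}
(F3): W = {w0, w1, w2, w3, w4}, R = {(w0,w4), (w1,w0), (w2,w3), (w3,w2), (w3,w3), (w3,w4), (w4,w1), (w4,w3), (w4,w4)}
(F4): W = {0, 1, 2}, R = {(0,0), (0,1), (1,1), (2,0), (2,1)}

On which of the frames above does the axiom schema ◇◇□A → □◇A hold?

This is the axiom for a generalized confluence (Geach) condition; its first-order frame correspondent is ∀x ∀y ∀z ((xR²y ∧ xRz) → ∃w (yRw ∧ zRw)).
(F1): ✓.
(F2): fails — w3R²w0, w3Rw1 but no w with w0Rw and w1Rw.
(F3): fails — w0R²w1, w0Rw4 but no w with w1Rw and w4Rw.
(F4): ✓.
Valid on: (F1), (F4).

(F1), (F4)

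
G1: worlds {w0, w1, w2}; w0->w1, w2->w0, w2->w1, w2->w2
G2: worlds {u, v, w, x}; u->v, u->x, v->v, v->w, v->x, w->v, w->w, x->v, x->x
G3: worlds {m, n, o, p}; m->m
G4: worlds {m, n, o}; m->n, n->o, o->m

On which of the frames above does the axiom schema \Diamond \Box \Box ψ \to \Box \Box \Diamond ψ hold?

G2, G3, G4

The schema corresponds to a generalized confluence (Geach) condition: \forall x \forall y \forall z ((xRy \wedge x R^2 z) \to \exists w (y R^2 w \wedge zRw)).
G1: fails — w2Rw0, w2R²w0 but no w with w0R²w and w0Rw.
G2: ✓.
G3: ✓.
G4: ✓.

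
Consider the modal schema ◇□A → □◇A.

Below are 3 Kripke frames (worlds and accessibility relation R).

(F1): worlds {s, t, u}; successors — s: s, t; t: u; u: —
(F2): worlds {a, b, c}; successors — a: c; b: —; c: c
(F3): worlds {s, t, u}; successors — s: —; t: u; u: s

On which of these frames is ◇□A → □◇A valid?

This is the axiom for convergence; its first-order frame correspondent is ∀x ∀y ∀z (Rxy ∧ Rxz → ∃w (Ryw ∧ Rzw)).
(F1): fails — Rss and Rst but s and t have no common successor.
(F2): holds.
(F3): fails — Rus and Rus but s and s have no common successor.

(F2)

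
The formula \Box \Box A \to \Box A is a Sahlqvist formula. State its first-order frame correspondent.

density

Suppose □□A→□A is valid. Take Rxy and set V(A)={w : xR²w}. Then □□A at x, so □A at x, so A at y, i.e. ∃z(Rxz∧Rzy).
Conversely, on a frame with density the schema holds at every world under every valuation.
So the correspondent is density.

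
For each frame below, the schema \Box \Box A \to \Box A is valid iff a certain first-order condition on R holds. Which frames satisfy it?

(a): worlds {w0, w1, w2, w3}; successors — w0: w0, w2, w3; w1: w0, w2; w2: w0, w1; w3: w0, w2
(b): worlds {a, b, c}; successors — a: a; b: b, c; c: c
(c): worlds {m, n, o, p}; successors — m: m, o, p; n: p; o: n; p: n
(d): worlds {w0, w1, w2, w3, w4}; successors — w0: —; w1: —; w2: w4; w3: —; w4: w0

(b)

The schema corresponds to density: \forall x \forall y (Rxy \to \exists z (Rxz \wedge Rzy)).
(a): fails — Rw2w1 but no z with Rw2z and Rzw1.
(b): holds.
(c): fails — Ron but no z with Roz and Rzn.
(d): fails — Rw2w4 but no z with Rw2z and Rzw4.
Valid on: (b).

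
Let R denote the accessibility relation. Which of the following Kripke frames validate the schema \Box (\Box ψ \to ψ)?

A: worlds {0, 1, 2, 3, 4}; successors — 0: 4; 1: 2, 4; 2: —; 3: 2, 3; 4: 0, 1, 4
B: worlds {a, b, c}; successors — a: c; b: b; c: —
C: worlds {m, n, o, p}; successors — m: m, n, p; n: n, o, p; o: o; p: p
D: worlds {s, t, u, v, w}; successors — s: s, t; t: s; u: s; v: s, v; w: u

C

This is the axiom for shift-reflexivity; its first-order frame correspondent is \forall x \forall y (Rxy \to Ryy).
A: fails — R32 but not R22.
B: fails — Rac but not Rcc.
C: ✓.
D: fails — Rwu but not Ruu.
Valid on: C.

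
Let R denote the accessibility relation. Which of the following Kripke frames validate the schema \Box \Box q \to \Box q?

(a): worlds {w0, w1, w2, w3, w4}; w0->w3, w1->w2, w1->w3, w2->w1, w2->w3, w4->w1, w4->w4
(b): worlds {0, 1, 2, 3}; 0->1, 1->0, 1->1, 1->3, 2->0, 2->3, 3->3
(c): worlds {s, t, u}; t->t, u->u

The schema corresponds to density: \forall x \forall y (Rxy \to \exists z (Rxz \wedge Rzy)).
(a): fails — Rw1w2 but no z with Rw1z and Rzw2.
(b): fails — R20 but no z with R2z and Rz0.
(c): condition met.
Valid on: (c).

(c)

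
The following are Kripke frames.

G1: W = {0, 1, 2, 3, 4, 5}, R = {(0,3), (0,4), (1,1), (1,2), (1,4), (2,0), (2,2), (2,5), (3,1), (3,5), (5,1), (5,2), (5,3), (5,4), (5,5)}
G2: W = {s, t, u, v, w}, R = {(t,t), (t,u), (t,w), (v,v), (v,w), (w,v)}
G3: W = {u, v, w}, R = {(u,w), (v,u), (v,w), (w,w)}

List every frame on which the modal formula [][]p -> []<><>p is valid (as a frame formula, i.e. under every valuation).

The schema corresponds to a generalized confluence (Geach) condition: forall x forall z (xRz -> exists w (x R^2 w & z R^2 w)).
G1: fails — 0R4 but no w with 0R²w and 4R²w.
G2: fails — tRu but no w* with tR²w* and uR²w*.
G3: ✓.
Valid on: G3.

G3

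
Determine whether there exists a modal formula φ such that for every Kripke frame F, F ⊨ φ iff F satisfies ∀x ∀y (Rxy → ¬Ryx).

Not modally definable

Any modally definable frame class is closed under surjective bounded morphisms.
The 3-cycle (worlds w0,w1,w2 with w0→w1→w2→w0) is asymmetric. Mapping every world to a single reflexive point • is a surjective bounded morphism, and the reflexive point is not asymmetric (R•• but asymmetry requires ¬R••).
So the class is not modally definable.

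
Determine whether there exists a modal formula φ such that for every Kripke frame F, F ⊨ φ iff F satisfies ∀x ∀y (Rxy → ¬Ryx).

Modal frame validity is preserved under surjective bounded morphisms.
The 3-cycle (worlds s,t,u with s→t→u→s) is asymmetric. Mapping every world to a single reflexive point • is a surjective bounded morphism, and the reflexive point is not asymmetric (R•• but asymmetry requires ¬R••).
So the class is not modally definable.

No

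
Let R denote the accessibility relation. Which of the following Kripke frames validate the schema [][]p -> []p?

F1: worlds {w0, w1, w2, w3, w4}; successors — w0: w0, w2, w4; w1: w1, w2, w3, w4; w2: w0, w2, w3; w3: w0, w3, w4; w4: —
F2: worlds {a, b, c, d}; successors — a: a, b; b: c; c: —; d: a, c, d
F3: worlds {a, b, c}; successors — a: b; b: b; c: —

F1, F3

The schema corresponds to density: forall x forall y (Rxy -> exists z (Rxz & Rzy)).
F1: condition met.
F2: fails — Rbc but no z with Rbz and Rzc.
F3: condition met.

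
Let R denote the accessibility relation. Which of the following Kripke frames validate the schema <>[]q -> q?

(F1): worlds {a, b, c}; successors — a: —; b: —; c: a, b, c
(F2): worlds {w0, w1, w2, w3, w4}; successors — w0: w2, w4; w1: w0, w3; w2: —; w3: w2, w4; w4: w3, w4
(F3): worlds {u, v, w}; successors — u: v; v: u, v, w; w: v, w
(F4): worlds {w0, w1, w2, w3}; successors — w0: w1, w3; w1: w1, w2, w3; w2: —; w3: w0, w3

Frame correspondent (Sahlqvist): forall x forall y (Rxy -> Ryx) — i.e. symmetry.
(F1): fails — Rca but not Rac.
(F2): fails — Rw1w0 but not Rw0w1.
(F3): satisfies the condition.
(F4): fails — Rw1w2 but not Rw2w1.
Valid on: (F3).

(F3)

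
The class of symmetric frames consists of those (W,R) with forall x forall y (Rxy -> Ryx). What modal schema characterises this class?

The condition is symmetry. The B schema q → □◇q defines it.
Suppose q→□◇q is valid. Take Rxy and set V(q)={x}. Then q at x, so □◇q at x, so ◇q at y, so some z with Ryz has q; z=x, i.e. Ryx.

q → □◇q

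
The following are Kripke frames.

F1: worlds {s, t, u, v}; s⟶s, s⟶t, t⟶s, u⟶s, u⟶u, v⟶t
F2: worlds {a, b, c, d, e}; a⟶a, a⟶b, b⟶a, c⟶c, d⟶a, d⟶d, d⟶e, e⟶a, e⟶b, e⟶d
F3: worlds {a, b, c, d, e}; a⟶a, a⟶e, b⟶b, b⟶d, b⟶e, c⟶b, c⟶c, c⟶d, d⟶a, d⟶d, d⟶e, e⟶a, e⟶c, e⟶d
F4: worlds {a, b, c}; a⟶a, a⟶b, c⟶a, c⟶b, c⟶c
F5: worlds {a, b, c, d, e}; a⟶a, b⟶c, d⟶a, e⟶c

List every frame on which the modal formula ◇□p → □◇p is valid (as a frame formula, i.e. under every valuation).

This is the axiom for convergence; its first-order frame correspondent is ∀x ∀y ∀z (Rxy ∧ Rxz → ∃w (Ryw ∧ Rzw)).
F1: satisfies the condition.
F2: satisfies the condition.
F3: fails — Rea and Rec but a and c have no common successor.
F4: fails — Rab and Rab but b and b have no common successor.
F5: fails — Rbc and Rbc but c and c have no common successor.
Valid on: F1, F2.

F1, F2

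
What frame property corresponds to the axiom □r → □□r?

Transitivity

This schema is the 4 axiom.
It corresponds to transitivity: ∀x ∀y ∀z (Rxy ∧ Ryz → Rxz).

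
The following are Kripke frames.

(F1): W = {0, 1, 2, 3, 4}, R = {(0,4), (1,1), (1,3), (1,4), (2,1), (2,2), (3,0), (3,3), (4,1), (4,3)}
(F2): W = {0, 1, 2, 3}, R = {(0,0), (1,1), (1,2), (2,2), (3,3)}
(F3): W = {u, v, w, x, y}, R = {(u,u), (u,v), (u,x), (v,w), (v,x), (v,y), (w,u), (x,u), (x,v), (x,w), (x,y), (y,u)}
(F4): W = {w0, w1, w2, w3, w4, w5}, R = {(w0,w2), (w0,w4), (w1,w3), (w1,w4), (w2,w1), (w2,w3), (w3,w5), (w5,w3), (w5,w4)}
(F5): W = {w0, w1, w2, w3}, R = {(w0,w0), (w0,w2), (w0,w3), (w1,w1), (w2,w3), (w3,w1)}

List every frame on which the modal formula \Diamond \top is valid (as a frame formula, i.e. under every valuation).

(F1), (F2), (F3), (F5)

This is the axiom for seriality; its first-order frame correspondent is \forall x \exists y Rxy.
(F1): holds.
(F2): holds.
(F3): holds.
(F4): fails — world w4 has no successor.
(F5): holds.
Valid on: (F1), (F2), (F3), (F5).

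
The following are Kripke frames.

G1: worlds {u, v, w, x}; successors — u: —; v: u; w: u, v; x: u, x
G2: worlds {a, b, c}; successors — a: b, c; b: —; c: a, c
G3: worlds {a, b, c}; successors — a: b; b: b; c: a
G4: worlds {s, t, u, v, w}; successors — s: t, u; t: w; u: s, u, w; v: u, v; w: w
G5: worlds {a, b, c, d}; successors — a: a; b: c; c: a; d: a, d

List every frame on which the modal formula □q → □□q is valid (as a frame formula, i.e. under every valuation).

This is the axiom for transitivity; its first-order frame correspondent is ∀x ∀y ∀z (Rxy ∧ Ryz → Rxz).
G1: ✓.
G2: fails — Rac and Rca but not Raa.
G3: fails — Rca and Rab but not Rcb.
G4: fails — Rus and Rst but not Rut.
G5: fails — Rbc and Rca but not Rba.

G1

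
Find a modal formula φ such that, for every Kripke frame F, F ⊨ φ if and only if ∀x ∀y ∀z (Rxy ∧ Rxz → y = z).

This is partial functionality; the standard corresponding axiom is CD: ◇ψ → □ψ.
Suppose ◇ψ→□ψ is valid. Take Rxy, Rxz and set V(ψ)={y}. Then ◇ψ at x, so □ψ at x, so ψ at z, i.e. z=y.

◇ψ → □ψ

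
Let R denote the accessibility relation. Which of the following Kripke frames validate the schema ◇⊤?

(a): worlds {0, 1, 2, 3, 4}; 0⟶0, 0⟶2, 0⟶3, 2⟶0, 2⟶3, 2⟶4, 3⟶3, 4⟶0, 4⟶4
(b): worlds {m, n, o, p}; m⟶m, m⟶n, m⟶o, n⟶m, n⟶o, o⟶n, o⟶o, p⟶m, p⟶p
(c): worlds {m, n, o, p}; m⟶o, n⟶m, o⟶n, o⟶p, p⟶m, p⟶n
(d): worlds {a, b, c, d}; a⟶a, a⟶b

(b), (c)

Frame correspondent (Sahlqvist): ∀x ∃y Rxy — i.e. seriality.
(a): fails — world 1 has no successor.
(b): holds.
(c): holds.
(d): fails — world b has no successor.
Valid on: (b), (c).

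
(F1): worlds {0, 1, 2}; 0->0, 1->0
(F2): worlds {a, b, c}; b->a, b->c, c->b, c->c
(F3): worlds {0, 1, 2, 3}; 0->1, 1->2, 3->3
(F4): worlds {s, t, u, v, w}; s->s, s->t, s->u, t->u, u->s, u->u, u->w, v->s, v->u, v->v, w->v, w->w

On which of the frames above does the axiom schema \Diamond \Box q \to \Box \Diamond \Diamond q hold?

(F1), (F4)

The schema corresponds to a generalized confluence (Geach) condition: \forall x \forall y \forall z ((xRy \wedge xRz) \to \exists w (yRw \wedge z R^2 w)).
(F1): ✓.
(F2): fails — bRa, bRa but no w with aRw and aR²w.
(F3): fails — 0R1, 0R1 but no w with 1Rw and 1R²w.
(F4): ✓.
Valid on: (F1), (F4).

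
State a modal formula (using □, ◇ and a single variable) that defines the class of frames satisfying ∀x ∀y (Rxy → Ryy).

This is shift-reflexivity; the standard corresponding axiom is T□: □(□p → p).

□(□p → p)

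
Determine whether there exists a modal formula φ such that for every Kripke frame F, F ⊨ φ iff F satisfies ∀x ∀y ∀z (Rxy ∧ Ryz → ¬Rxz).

No — not modally definable

Any modally definable frame class is closed under surjective bounded morphisms.
The 7-cycle (worlds a,b,c,d,e,f,g with a→b→c→d→e→f→g→a) is intransitive. Mapping every world to a single reflexive point • is a surjective bounded morphism; the reflexive point is not intransitive (R••∧R•• but R••).
Hence intransitivity is not modally definable.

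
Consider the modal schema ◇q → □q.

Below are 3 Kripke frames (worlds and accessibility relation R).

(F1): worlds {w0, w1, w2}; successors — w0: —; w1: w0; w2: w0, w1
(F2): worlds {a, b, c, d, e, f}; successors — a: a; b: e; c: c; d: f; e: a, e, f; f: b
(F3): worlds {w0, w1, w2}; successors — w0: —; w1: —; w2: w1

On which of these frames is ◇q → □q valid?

(F3)

The schema corresponds to partial functionality: ∀x ∀y ∀z (Rxy ∧ Rxz → y = z).
(F1): fails — w2 sees both w0 and w1.
(F2): fails — e sees both a and e.
(F3): holds.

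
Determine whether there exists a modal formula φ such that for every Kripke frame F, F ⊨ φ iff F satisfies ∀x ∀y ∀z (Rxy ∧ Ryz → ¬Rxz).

No — not modally definable

If a class were modally definable it would be closed under surjective bounded morphisms (Goldblatt–Thomason).
The 7-cycle (worlds w0,w1,w2,w3,w4,w5,w6 with w0→w1→w2→w3→w4→w5→w6→w0) is intransitive. Mapping every world to a single reflexive point • is a surjective bounded morphism; the reflexive point is not intransitive (R••∧R•• but R••).
Hence intransitivity is not modally definable.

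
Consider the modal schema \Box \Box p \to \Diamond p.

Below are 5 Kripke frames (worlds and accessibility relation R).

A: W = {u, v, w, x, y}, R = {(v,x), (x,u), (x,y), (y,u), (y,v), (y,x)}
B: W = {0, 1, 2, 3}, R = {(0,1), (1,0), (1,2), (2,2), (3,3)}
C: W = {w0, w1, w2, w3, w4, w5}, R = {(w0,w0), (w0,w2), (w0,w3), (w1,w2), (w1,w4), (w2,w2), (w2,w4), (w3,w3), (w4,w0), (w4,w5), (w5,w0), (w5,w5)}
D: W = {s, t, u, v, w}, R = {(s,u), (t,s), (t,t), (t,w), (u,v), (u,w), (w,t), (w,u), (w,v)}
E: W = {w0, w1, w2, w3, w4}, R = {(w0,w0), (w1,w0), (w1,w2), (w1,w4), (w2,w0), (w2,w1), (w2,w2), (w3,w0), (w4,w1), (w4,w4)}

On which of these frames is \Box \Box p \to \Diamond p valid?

C, E

The schema corresponds to a generalized confluence (Geach) condition: \forall x \exists w (x R^2 w \wedge xRw).
A: fails — at u but no t with uR²t and uRt.
B: fails — at 0 but no w with 0R²w and 0Rw.
C: satisfies the condition.
D: fails — at s but no w* with sR²w* and sRw*.
E: satisfies the condition.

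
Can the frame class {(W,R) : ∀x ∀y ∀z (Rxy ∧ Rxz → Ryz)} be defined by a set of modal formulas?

Definable; ◇q → □◇q defines it

Yes: it is the Euclidean property, defined by the 5 schema ◇q → □◇q.
Suppose ◇q→□◇q is valid. Take Rxy, Rxz and set V(q)={y}. Then ◇q at x, so □◇q at x, so ◇q at z, so some w with Rzw has q; w=y, i.e. Rzy. By symmetry of the argument, Ryz.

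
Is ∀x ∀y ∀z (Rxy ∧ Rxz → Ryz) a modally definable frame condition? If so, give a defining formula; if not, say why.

Definable; ◇r → □◇r defines it

Yes: it is the Euclidean property, defined by the 5 schema ◇r → □◇r.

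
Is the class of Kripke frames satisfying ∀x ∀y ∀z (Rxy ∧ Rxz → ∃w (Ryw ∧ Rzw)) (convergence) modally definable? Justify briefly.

This is a Sahlqvist condition; the .2 axiom ◇□r → □◇r defines it.
Suppose ◇□r→□◇r is valid. Take Rxy, Rxz and set V(r)={w : Ryw}. Then □r at y so ◇□r at x, so □◇r at x, so ◇r at z, giving w with Rzw and Ryw.

Yes, by ◇□r → □◇r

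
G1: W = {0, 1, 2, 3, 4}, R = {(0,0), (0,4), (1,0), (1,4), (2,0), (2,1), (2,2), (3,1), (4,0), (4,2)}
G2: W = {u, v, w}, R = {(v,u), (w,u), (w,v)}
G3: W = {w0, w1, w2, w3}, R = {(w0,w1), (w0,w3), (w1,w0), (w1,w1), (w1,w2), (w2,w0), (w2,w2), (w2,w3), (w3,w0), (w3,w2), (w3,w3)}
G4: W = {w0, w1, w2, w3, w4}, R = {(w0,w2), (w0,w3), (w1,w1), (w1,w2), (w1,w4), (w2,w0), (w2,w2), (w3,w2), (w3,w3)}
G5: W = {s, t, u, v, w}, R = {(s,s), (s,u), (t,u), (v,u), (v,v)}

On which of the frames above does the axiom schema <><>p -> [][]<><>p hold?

The schema corresponds to a generalized confluence (Geach) condition: forall x forall y forall z ((x R^2 y & x R^2 z) -> exists w (y = w & z R^2 w)).
G1: fails — 2R²1, 2R²0 but no w with 1=w and 0R²w.
G2: fails — wR²u, wR²u but no t with u=t and uR²t.
G3: ✓.
G4: fails — w1R²w0, w1R²w4 but no w with w0=w and w4R²w.
G5: fails — sR²s, sR²u but no w* with s=w* and uR²w*.
Valid on: G3.

G3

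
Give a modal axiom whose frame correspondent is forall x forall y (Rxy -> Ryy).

□(□p → p)

A defining formula is □(□p → p) (the T□ axiom).
Suppose □(□p→p) is valid. Take Rxy and set V(p)={w : Ryw}. Then at y, □p holds; since □(□p→p) at x, □p→p at y, so p at y, i.e. Ryy.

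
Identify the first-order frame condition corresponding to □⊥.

emptiness of R: ∀x ∀y ¬Rxy

This is the Ver axiom.
It corresponds to emptiness of R: ∀x ∀y ¬Rxy.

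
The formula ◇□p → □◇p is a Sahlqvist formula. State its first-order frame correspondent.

Convergence

Suppose ◇□p→□◇p is valid. Take Rxy, Rxz and set V(p)={w : Ryw}. Then □p at y so ◇□p at x, so □◇p at x, so ◇p at z, giving w with Rzw and Ryw.
Conversely, on a frame with convergence the schema holds at every world under every valuation.
Frame condition: ∀x ∀y ∀z (Rxy ∧ Rxz → ∃w (Ryw ∧ Rzw)).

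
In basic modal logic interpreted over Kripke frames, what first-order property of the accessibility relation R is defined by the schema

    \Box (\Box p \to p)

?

Suppose □(□p→p) is valid. Take Rxy and set V(p)={w : Ryw}. Then at y, □p holds; since □(□p→p) at x, □p→p at y, so p at y, i.e. Ryy.
The converse is a direct semantic check.
Frame condition: \forall x \forall y (Rxy \to Ryy).

shift-reflexivity: \forall x \forall y (Rxy \to Ryy)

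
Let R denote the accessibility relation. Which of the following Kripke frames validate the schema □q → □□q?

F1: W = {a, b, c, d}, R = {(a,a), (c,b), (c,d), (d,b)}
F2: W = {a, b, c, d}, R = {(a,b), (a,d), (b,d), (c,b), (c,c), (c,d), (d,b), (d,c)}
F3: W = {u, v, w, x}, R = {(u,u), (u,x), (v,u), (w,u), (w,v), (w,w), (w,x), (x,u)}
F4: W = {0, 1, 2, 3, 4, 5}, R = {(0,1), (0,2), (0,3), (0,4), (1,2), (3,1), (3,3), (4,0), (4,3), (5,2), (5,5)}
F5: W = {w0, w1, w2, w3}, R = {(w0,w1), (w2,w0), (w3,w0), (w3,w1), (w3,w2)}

F1

Frame correspondent (Sahlqvist): ∀x ∀y ∀z (Rxy ∧ Ryz → Rxz) — i.e. transitivity.
F1: condition met.
F2: fails — Rdc and Rcd but not Rdd.
F3: fails — Rvu and Rux but not Rvx.
F4: fails — R04 and R40 but not R00.
F5: fails — Rw2w0 and Rw0w1 but not Rw2w1.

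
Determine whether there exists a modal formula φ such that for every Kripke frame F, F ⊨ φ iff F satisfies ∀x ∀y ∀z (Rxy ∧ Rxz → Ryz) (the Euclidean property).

The condition is the Euclidean property. A defining modal formula is ◇p → □◇p.
Suppose ◇p→□◇p is valid. Take Rxy, Rxz and set V(p)={y}. Then ◇p at x, so □◇p at x, so ◇p at z, so some w with Rzw has p; w=y, i.e. Rzy. By symmetry of the argument, Ryz.

Yes, by ◇p → □◇p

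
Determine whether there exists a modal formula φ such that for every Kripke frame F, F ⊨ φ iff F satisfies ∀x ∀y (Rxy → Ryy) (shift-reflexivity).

Yes — defined by □(□r → r)

Yes: it is shift-reflexivity, defined by the T□ schema □(□r → r).
Suppose □(□r→r) is valid. Take Rxy and set V(r)={w : Ryw}. Then at y, □r holds; since □(□r→r) at x, □r→r at y, so r at y, i.e. Ryy.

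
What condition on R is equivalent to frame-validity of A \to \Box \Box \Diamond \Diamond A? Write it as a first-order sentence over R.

\forall x \forall z (x R^2 z \to \exists w (x = w \wedge z R^2 w))

This is a Sahlqvist (Geach-type) schema ◇^0□^0A → □^2◇^2A.
Minimal-valuation argument: fix x; take any y with xR^0y and any z with xR^2z. Set V(A) to the set of worlds R-reachable from y in exactly 0 steps. Then □^0A holds at y, so the antecedent holds at x; validity forces ◇^2A at z, giving a w with zR^2w and yR^0w.
First-order correspondent: \forall x \forall z (x R^2 z \to \exists w (x = w \wedge z R^2 w)).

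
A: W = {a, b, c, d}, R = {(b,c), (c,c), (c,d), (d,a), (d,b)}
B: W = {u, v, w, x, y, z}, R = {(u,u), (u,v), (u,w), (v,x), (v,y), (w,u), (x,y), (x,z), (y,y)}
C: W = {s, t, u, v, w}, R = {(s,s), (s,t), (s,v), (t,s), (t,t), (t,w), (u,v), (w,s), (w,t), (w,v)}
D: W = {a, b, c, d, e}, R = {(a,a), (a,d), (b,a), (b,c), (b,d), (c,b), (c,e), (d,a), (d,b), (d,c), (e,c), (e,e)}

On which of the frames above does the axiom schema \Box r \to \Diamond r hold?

This is the axiom for seriality; its first-order frame correspondent is \forall x \exists y Rxy.
A: fails — world a has no successor.
B: fails — world z has no successor.
C: fails — world v has no successor.
D: condition met.
Valid on: D.

D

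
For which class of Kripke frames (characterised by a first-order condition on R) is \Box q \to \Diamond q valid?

Seriality

Suppose □q→◇q is valid. At any x set V(q)=W. Then □q at x, so ◇q at x, so x has a successor.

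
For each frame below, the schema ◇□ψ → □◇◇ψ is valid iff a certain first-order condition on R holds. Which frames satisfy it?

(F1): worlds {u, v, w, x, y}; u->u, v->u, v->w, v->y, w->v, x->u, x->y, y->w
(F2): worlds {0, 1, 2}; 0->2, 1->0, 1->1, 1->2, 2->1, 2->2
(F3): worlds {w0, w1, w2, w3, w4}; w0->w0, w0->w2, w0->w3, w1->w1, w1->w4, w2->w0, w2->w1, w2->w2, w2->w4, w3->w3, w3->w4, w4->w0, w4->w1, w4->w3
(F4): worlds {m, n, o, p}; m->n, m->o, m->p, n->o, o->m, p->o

(F2), (F3)

This is the axiom for a generalized confluence (Geach) condition; its first-order frame correspondent is ∀x ∀y ∀z ((xRy ∧ xRz) → ∃w (yRw ∧ zR²w)).
(F1): fails — vRu, vRy but no t with uRt and yR²t.
(F2): holds.
(F3): holds.
(F4): fails — mRn, mRn but no w with nRw and nR²w.
Valid on: (F2), (F3).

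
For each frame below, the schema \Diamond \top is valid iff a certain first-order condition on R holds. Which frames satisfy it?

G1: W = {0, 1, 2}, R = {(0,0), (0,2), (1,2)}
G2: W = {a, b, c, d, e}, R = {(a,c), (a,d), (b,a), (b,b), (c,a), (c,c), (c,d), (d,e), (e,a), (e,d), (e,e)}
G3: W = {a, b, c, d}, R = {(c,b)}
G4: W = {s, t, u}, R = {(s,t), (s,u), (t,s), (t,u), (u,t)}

G2, G4

Frame correspondent (Sahlqvist): \forall x \exists y Rxy — i.e. seriality.
G1: fails — world 2 has no successor.
G2: condition met.
G3: fails — world a has no successor.
G4: condition met.
Valid on: G2, G4.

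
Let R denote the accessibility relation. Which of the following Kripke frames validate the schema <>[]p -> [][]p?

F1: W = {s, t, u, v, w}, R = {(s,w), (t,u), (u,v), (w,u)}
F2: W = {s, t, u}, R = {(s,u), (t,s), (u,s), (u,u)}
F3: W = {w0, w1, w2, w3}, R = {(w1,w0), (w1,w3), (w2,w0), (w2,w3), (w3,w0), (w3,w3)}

Frame correspondent (Sahlqvist): forall x forall y forall z ((xRy & x R^2 z) -> exists w (yRw & z = w)) — i.e. a generalized confluence (Geach) condition.
F1: holds.
F2: fails — uRs, uR²s but no w with sRw and s=w.
F3: fails — w1Rw0, w1R²w0 but no w with w0Rw and w0=w.
Valid on: F1.

F1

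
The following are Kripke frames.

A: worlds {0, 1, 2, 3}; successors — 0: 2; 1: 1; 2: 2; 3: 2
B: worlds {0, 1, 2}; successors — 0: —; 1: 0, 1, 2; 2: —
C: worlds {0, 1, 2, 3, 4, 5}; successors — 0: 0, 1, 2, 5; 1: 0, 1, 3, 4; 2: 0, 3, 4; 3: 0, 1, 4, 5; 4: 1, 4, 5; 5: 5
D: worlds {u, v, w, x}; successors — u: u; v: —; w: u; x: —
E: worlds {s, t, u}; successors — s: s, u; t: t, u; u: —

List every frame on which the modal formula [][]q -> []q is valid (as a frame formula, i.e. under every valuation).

A, B, D, E

Frame correspondent (Sahlqvist): forall x forall y (Rxy -> exists z (Rxz & Rzy)) — i.e. density.
A: holds.
B: holds.
C: fails — R23 but no z with R2z and Rz3.
D: holds.
E: holds.
Valid on: A, B, D, E.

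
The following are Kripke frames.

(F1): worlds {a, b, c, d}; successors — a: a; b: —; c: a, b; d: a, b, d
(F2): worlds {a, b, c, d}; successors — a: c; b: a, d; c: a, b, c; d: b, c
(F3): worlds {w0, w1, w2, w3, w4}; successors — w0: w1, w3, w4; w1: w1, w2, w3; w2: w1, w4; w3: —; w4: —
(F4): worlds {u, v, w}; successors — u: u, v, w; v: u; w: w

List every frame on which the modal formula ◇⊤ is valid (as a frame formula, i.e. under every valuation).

Frame correspondent (Sahlqvist): ∀x ∃y Rxy — i.e. seriality.
(F1): fails — world b has no successor.
(F2): holds.
(F3): fails — world w3 has no successor.
(F4): holds.

(F2), (F4)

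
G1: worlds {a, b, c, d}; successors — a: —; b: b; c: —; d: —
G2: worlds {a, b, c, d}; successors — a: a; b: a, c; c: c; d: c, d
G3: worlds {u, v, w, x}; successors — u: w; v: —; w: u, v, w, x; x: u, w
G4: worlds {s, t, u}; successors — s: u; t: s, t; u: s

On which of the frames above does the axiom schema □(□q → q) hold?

This is the axiom for shift-reflexivity; its first-order frame correspondent is ∀x ∀y (Rxy → Ryy).
G1: ✓.
G2: ✓.
G3: fails — Rwu but not Ruu.
G4: fails — Rsu but not Ruu.
Valid on: G1, G2.

G1, G2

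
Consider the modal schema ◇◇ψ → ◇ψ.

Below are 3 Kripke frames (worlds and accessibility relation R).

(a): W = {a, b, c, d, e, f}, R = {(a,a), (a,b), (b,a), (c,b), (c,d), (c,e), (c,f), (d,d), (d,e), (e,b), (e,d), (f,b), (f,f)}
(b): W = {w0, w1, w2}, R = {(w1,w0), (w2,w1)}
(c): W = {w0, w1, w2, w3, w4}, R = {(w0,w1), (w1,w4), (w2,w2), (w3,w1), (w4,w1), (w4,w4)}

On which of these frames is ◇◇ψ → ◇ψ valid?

The schema corresponds to transitivity: ∀x ∀y ∀z (Rxy ∧ Ryz → Rxz).
(a): fails — Reb and Rba but not Rea.
(b): fails — Rw2w1 and Rw1w0 but not Rw2w0.
(c): fails — Rw3w1 and Rw1w4 but not Rw3w4.
Valid on no frame.

none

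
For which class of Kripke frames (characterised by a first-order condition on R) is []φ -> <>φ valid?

Suppose □φ→◇φ is valid. At any x set V(φ)=W. Then □φ at x, so ◇φ at x, so x has a successor.

Seriality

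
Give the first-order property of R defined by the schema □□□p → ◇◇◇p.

This is a Sahlqvist (Geach-type) schema ◇^0□^3p → □^0◇^3p.
First-order correspondent: ∀x ∃w (xR³w ∧ xR³w).

∀x ∃w (xR³w ∧ xR³w)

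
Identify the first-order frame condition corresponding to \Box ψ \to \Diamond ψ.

This schema is the D axiom.
It corresponds to seriality: \forall x \exists y Rxy.

seriality: \forall x \exists y Rxy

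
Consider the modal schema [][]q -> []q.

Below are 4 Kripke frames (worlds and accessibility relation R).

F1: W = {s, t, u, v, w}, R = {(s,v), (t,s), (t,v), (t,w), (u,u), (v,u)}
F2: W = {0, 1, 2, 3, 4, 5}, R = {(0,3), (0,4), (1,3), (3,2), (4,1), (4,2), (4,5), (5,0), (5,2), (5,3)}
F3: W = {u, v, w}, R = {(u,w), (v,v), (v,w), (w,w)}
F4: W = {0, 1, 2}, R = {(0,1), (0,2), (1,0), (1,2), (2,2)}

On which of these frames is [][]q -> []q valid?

The schema corresponds to density: forall x forall y (Rxy -> exists z (Rxz & Rzy)).
F1: fails — Rts but no z with Rtz and Rzs.
F2: fails — R32 but no z with R3z and Rz2.
F3: holds.
F4: fails — R10 but no z with R1z and Rz0.
Valid on: F3.

F3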